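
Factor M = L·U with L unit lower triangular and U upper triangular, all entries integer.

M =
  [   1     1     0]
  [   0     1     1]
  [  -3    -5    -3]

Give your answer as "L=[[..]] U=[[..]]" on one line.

L=[[1,0,0],[0,1,0],[-3,-2,1]] U=[[1,1,0],[0,1,1],[0,0,-1]]

  r1 -= 0·r0 → [0,1,1]
  r2 -= -3·r0 → [0,-2,-3]
  r2 -= -2·r1 → [0,0,-1]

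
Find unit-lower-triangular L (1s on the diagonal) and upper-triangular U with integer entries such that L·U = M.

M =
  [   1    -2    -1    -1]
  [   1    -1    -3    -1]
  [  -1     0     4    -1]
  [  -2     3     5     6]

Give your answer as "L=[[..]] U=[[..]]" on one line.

L=[[1,0,0,0],[1,1,0,0],[-1,-2,1,0],[-2,-1,-1,1]] U=[[1,-2,-1,-1],[0,1,-2,0],[0,0,-1,-2],[0,0,0,2]]

  R1 -= 1·R0 → [0,1,-2,0]
  R2 -= -1·R0 → [0,-2,3,-2]
  R3 -= -2·R0 → [0,-1,3,4]
  R2 -= -2·R1 → [0,0,-1,-2]
  R3 -= -1·R1 → [0,0,1,4]
  R3 -= -1·R2 → [0,0,0,2]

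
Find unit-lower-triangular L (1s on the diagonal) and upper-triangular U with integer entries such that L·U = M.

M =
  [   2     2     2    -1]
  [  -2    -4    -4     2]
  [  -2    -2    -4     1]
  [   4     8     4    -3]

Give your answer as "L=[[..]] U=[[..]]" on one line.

L=[[1,0,0,0],[-1,1,0,0],[-1,0,1,0],[2,-2,2,1]] U=[[2,2,2,-1],[0,-2,-2,1],[0,0,-2,0],[0,0,0,1]]

  r1 -= -1·r0 → [0,-2,-2,1]
  r2 -= -1·r0 → [0,0,-2,0]
  r3 -= 2·r0 → [0,4,0,-1]
  r2 -= 0·r1 → [0,0,-2,0]
  r3 -= -2·r1 → [0,0,-4,1]
  r3 -= 2·r2 → [0,0,0,1]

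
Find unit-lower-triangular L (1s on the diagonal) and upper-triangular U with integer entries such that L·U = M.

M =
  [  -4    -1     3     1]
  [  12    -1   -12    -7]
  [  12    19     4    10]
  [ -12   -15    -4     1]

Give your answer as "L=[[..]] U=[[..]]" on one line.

L=[[1,0,0,0],[-3,1,0,0],[-3,-4,1,0],[3,3,-4,1]] U=[[-4,-1,3,1],[0,-4,-3,-4],[0,0,1,-3],[0,0,0,-2]]

  r1 -= -3·r0 → [0,-4,-3,-4]
  r2 -= -3·r0 → [0,16,13,13]
  r3 -= 3·r0 → [0,-12,-13,-2]
  r2 -= -4·r1 → [0,0,1,-3]
  r3 -= 3·r1 → [0,0,-4,10]
  r3 -= -4·r2 → [0,0,0,-2]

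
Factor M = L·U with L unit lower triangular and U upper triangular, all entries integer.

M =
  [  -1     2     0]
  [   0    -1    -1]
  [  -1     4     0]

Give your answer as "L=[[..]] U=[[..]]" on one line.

L=[[1,0,0],[0,1,0],[1,-2,1]] U=[[-1,2,0],[0,-1,-1],[0,0,-2]]

  row1 -= 0·row0 → [0,-1,-1]
  row2 -= 1·row0 → [0,2,0]
  row2 -= -2·row1 → [0,0,-2]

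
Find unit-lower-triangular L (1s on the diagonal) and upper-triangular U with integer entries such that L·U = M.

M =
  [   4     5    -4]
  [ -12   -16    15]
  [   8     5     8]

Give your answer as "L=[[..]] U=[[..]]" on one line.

  row1 -= -3·row0 → [0,-1,3]
  row2 -= 2·row0 → [0,-5,16]
  row2 -= 5·row1 → [0,0,1]

L=[[1,0,0],[-3,1,0],[2,5,1]] U=[[4,5,-4],[0,-1,3],[0,0,1]]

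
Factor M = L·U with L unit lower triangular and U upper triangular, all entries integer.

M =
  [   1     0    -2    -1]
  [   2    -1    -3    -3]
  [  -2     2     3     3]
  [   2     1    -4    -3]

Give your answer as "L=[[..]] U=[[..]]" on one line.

  r1 -= 2·r0 → [0,-1,1,-1]
  r2 -= -2·r0 → [0,2,-1,1]
  r3 -= 2·r0 → [0,1,0,-1]
  r2 -= -2·r1 → [0,0,1,-1]
  r3 -= -1·r1 → [0,0,1,-2]
  r3 -= 1·r2 → [0,0,0,-1]

L=[[1,0,0,0],[2,1,0,0],[-2,-2,1,0],[2,-1,1,1]] U=[[1,0,-2,-1],[0,-1,1,-1],[0,0,1,-1],[0,0,0,-1]]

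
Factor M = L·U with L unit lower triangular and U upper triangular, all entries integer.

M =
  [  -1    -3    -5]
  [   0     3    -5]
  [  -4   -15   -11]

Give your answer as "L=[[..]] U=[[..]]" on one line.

L=[[1,0,0],[0,1,0],[4,-1,1]] U=[[-1,-3,-5],[0,3,-5],[0,0,4]]

  R1 -= 0·R0 → [0,3,-5]
  R2 -= 4·R0 → [0,-3,9]
  R2 -= -1·R1 → [0,0,4]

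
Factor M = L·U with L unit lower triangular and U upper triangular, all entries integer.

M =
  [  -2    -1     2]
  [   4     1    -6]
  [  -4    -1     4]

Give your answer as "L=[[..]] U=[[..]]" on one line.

L=[[1,0,0],[-2,1,0],[2,-1,1]] U=[[-2,-1,2],[0,-1,-2],[0,0,-2]]

  R1 -= -2·R0 → [0,-1,-2]
  R2 -= 2·R0 → [0,1,0]
  R2 -= -1·R1 → [0,0,-2]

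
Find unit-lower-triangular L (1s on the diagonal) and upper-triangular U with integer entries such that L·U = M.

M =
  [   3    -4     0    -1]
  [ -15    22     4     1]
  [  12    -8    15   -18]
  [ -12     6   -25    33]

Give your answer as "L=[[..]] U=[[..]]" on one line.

L=[[1,0,0,0],[-5,1,0,0],[4,4,1,0],[-4,-5,5,1]] U=[[3,-4,0,-1],[0,2,4,-4],[0,0,-1,2],[0,0,0,-1]]

  r1 -= -5·r0 → [0,2,4,-4]
  r2 -= 4·r0 → [0,8,15,-14]
  r3 -= -4·r0 → [0,-10,-25,29]
  r2 -= 4·r1 → [0,0,-1,2]
  r3 -= -5·r1 → [0,0,-5,9]
  r3 -= 5·r2 → [0,0,0,-1]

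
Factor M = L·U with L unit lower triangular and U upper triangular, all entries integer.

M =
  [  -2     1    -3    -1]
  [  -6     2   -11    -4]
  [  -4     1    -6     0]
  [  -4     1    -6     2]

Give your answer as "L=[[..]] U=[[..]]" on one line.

  R1 -= 3·R0 → [0,-1,-2,-1]
  R2 -= 2·R0 → [0,-1,0,2]
  R3 -= 2·R0 → [0,-1,0,4]
  R2 -= 1·R1 → [0,0,2,3]
  R3 -= 1·R1 → [0,0,2,5]
  R3 -= 1·R2 → [0,0,0,2]

L=[[1,0,0,0],[3,1,0,0],[2,1,1,0],[2,1,1,1]] U=[[-2,1,-3,-1],[0,-1,-2,-1],[0,0,2,3],[0,0,0,2]]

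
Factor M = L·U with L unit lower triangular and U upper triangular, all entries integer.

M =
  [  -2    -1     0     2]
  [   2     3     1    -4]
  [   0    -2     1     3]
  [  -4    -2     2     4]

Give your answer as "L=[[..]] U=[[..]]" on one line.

  R1 -= -1·R0 → [0,2,1,-2]
  R2 -= 0·R0 → [0,-2,1,3]
  R3 -= 2·R0 → [0,0,2,0]
  R2 -= -1·R1 → [0,0,2,1]
  R3 -= 0·R1 → [0,0,2,0]
  R3 -= 1·R2 → [0,0,0,-1]

L=[[1,0,0,0],[-1,1,0,0],[0,-1,1,0],[2,0,1,1]] U=[[-2,-1,0,2],[0,2,1,-2],[0,0,2,1],[0,0,0,-1]]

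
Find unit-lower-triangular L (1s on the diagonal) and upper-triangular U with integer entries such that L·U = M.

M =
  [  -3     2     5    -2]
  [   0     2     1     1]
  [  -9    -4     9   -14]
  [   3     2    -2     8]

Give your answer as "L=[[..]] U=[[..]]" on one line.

L=[[1,0,0,0],[0,1,0,0],[3,-5,1,0],[-1,2,-1,1]] U=[[-3,2,5,-2],[0,2,1,1],[0,0,-1,-3],[0,0,0,1]]

  R1 -= 0·R0 → [0,2,1,1]
  R2 -= 3·R0 → [0,-10,-6,-8]
  R3 -= -1·R0 → [0,4,3,6]
  R2 -= -5·R1 → [0,0,-1,-3]
  R3 -= 2·R1 → [0,0,1,4]
  R3 -= -1·R2 → [0,0,0,1]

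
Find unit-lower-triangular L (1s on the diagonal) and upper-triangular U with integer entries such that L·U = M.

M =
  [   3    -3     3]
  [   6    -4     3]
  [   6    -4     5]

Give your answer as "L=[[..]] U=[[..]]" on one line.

L=[[1,0,0],[2,1,0],[2,1,1]] U=[[3,-3,3],[0,2,-3],[0,0,2]]

  r1 -= 2·r0 → [0,2,-3]
  r2 -= 2·r0 → [0,2,-1]
  r2 -= 1·r1 → [0,0,2]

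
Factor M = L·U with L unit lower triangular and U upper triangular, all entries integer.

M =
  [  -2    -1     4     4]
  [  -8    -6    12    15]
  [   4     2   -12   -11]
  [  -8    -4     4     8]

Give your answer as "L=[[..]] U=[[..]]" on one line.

L=[[1,0,0,0],[4,1,0,0],[-2,0,1,0],[4,0,3,1]] U=[[-2,-1,4,4],[0,-2,-4,-1],[0,0,-4,-3],[0,0,0,1]]

  R1 -= 4·R0 → [0,-2,-4,-1]
  R2 -= -2·R0 → [0,0,-4,-3]
  R3 -= 4·R0 → [0,0,-12,-8]
  R2 -= 0·R1 → [0,0,-4,-3]
  R3 -= 0·R1 → [0,0,-12,-8]
  R3 -= 3·R2 → [0,0,0,1]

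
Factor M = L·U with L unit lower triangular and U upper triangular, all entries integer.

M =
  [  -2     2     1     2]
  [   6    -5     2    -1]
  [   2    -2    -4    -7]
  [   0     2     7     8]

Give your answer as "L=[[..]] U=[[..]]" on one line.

L=[[1,0,0,0],[-3,1,0,0],[-1,0,1,0],[0,2,1,1]] U=[[-2,2,1,2],[0,1,5,5],[0,0,-3,-5],[0,0,0,3]]

  r1 -= -3·r0 → [0,1,5,5]
  r2 -= -1·r0 → [0,0,-3,-5]
  r3 -= 0·r0 → [0,2,7,8]
  r2 -= 0·r1 → [0,0,-3,-5]
  r3 -= 2·r1 → [0,0,-3,-2]
  r3 -= 1·r2 → [0,0,0,3]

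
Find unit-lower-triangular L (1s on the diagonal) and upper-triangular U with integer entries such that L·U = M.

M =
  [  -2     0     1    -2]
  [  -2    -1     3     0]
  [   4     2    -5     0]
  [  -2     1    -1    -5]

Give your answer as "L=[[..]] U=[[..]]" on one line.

  R1 -= 1·R0 → [0,-1,2,2]
  R2 -= -2·R0 → [0,2,-3,-4]
  R3 -= 1·R0 → [0,1,-2,-3]
  R2 -= -2·R1 → [0,0,1,0]
  R3 -= -1·R1 → [0,0,0,-1]
  R3 -= 0·R2 → [0,0,0,-1]

L=[[1,0,0,0],[1,1,0,0],[-2,-2,1,0],[1,-1,0,1]] U=[[-2,0,1,-2],[0,-1,2,2],[0,0,1,0],[0,0,0,-1]]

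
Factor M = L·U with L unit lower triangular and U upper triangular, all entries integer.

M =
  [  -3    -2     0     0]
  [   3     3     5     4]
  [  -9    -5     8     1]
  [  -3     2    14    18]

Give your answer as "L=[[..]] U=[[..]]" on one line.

L=[[1,0,0,0],[-1,1,0,0],[3,1,1,0],[1,4,-2,1]] U=[[-3,-2,0,0],[0,1,5,4],[0,0,3,-3],[0,0,0,-4]]

  r1 -= -1·r0 → [0,1,5,4]
  r2 -= 3·r0 → [0,1,8,1]
  r3 -= 1·r0 → [0,4,14,18]
  r2 -= 1·r1 → [0,0,3,-3]
  r3 -= 4·r1 → [0,0,-6,2]
  r3 -= -2·r2 → [0,0,0,-4]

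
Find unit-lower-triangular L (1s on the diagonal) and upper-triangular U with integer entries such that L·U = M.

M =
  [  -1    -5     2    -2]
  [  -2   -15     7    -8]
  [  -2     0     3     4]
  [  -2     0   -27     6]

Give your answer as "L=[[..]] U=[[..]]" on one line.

  row1 -= 2·row0 → [0,-5,3,-4]
  row2 -= 2·row0 → [0,10,-1,8]
  row3 -= 2·row0 → [0,10,-31,10]
  row2 -= -2·row1 → [0,0,5,0]
  row3 -= -2·row1 → [0,0,-25,2]
  row3 -= -5·row2 → [0,0,0,2]

L=[[1,0,0,0],[2,1,0,0],[2,-2,1,0],[2,-2,-5,1]] U=[[-1,-5,2,-2],[0,-5,3,-4],[0,0,5,0],[0,0,0,2]]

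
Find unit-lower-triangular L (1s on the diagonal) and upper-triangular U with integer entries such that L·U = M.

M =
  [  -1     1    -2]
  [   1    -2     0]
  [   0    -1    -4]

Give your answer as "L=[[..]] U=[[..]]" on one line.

  row1 -= -1·row0 → [0,-1,-2]
  row2 -= 0·row0 → [0,-1,-4]
  row2 -= 1·row1 → [0,0,-2]

L=[[1,0,0],[-1,1,0],[0,1,1]] U=[[-1,1,-2],[0,-1,-2],[0,0,-2]]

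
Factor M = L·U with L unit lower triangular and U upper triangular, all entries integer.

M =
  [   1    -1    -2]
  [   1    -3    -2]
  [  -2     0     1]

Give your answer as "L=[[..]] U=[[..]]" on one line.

L=[[1,0,0],[1,1,0],[-2,1,1]] U=[[1,-1,-2],[0,-2,0],[0,0,-3]]

  row1 -= 1·row0 → [0,-2,0]
  row2 -= -2·row0 → [0,-2,-3]
  row2 -= 1·row1 → [0,0,-3]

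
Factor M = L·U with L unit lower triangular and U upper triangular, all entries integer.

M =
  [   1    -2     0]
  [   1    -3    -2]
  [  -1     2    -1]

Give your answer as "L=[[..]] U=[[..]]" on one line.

L=[[1,0,0],[1,1,0],[-1,0,1]] U=[[1,-2,0],[0,-1,-2],[0,0,-1]]

  row1 -= 1·row0 → [0,-1,-2]
  row2 -= -1·row0 → [0,0,-1]
  row2 -= 0·row1 → [0,0,-1]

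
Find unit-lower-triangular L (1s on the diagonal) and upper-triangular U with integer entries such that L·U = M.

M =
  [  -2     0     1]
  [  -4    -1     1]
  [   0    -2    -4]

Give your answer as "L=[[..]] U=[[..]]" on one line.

L=[[1,0,0],[2,1,0],[0,2,1]] U=[[-2,0,1],[0,-1,-1],[0,0,-2]]

  R1 -= 2·R0 → [0,-1,-1]
  R2 -= 0·R0 → [0,-2,-4]
  R2 -= 2·R1 → [0,0,-2]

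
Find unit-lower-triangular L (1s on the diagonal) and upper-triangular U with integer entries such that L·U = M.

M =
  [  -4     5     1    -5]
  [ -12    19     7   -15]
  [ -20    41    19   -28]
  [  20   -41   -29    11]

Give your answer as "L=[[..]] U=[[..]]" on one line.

L=[[1,0,0,0],[3,1,0,0],[5,4,1,0],[-5,-4,4,1]] U=[[-4,5,1,-5],[0,4,4,0],[0,0,-2,-3],[0,0,0,-2]]

  row1 -= 3·row0 → [0,4,4,0]
  row2 -= 5·row0 → [0,16,14,-3]
  row3 -= -5·row0 → [0,-16,-24,-14]
  row2 -= 4·row1 → [0,0,-2,-3]
  row3 -= -4·row1 → [0,0,-8,-14]
  row3 -= 4·row2 → [0,0,0,-2]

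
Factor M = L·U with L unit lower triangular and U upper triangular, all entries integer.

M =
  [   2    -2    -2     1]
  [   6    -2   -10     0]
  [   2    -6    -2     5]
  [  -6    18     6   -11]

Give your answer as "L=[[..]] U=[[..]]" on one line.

  row1 -= 3·row0 → [0,4,-4,-3]
  row2 -= 1·row0 → [0,-4,0,4]
  row3 -= -3·row0 → [0,12,0,-8]
  row2 -= -1·row1 → [0,0,-4,1]
  row3 -= 3·row1 → [0,0,12,1]
  row3 -= -3·row2 → [0,0,0,4]

L=[[1,0,0,0],[3,1,0,0],[1,-1,1,0],[-3,3,-3,1]] U=[[2,-2,-2,1],[0,4,-4,-3],[0,0,-4,1],[0,0,0,4]]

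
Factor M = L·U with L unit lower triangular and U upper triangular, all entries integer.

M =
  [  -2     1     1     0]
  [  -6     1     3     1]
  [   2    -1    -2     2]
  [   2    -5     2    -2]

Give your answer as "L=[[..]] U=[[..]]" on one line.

L=[[1,0,0,0],[3,1,0,0],[-1,0,1,0],[-1,2,-3,1]] U=[[-2,1,1,0],[0,-2,0,1],[0,0,-1,2],[0,0,0,2]]

  row1 -= 3·row0 → [0,-2,0,1]
  row2 -= -1·row0 → [0,0,-1,2]
  row3 -= -1·row0 → [0,-4,3,-2]
  row2 -= 0·row1 → [0,0,-1,2]
  row3 -= 2·row1 → [0,0,3,-4]
  row3 -= -3·row2 → [0,0,0,2]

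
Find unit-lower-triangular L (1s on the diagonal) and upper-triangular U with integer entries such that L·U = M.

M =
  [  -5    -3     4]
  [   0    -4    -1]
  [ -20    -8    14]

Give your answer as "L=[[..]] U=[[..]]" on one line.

  row1 -= 0·row0 → [0,-4,-1]
  row2 -= 4·row0 → [0,4,-2]
  row2 -= -1·row1 → [0,0,-3]

L=[[1,0,0],[0,1,0],[4,-1,1]] U=[[-5,-3,4],[0,-4,-1],[0,0,-3]]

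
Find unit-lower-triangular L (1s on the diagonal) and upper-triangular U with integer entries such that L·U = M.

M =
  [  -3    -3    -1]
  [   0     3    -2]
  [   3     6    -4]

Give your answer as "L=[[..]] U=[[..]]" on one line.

L=[[1,0,0],[0,1,0],[-1,1,1]] U=[[-3,-3,-1],[0,3,-2],[0,0,-3]]

  row1 -= 0·row0 → [0,3,-2]
  row2 -= -1·row0 → [0,3,-5]
  row2 -= 1·row1 → [0,0,-3]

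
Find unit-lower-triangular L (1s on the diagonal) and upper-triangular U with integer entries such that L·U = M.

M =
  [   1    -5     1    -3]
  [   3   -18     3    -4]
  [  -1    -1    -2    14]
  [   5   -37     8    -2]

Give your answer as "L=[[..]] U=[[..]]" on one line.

L=[[1,0,0,0],[3,1,0,0],[-1,2,1,0],[5,4,-3,1]] U=[[1,-5,1,-3],[0,-3,0,5],[0,0,-1,1],[0,0,0,-4]]

  row1 -= 3·row0 → [0,-3,0,5]
  row2 -= -1·row0 → [0,-6,-1,11]
  row3 -= 5·row0 → [0,-12,3,13]
  row2 -= 2·row1 → [0,0,-1,1]
  row3 -= 4·row1 → [0,0,3,-7]
  row3 -= -3·row2 → [0,0,0,-4]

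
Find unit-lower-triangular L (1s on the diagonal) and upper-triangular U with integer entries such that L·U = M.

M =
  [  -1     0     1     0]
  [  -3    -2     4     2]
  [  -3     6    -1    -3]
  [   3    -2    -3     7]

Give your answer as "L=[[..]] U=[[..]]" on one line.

  row1 -= 3·row0 → [0,-2,1,2]
  row2 -= 3·row0 → [0,6,-4,-3]
  row3 -= -3·row0 → [0,-2,0,7]
  row2 -= -3·row1 → [0,0,-1,3]
  row3 -= 1·row1 → [0,0,-1,5]
  row3 -= 1·row2 → [0,0,0,2]

L=[[1,0,0,0],[3,1,0,0],[3,-3,1,0],[-3,1,1,1]] U=[[-1,0,1,0],[0,-2,1,2],[0,0,-1,3],[0,0,0,2]]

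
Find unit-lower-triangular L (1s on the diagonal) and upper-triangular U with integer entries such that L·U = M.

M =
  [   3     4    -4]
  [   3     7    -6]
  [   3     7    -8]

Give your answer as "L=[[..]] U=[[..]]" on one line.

  r1 -= 1·r0 → [0,3,-2]
  r2 -= 1·r0 → [0,3,-4]
  r2 -= 1·r1 → [0,0,-2]

L=[[1,0,0],[1,1,0],[1,1,1]] U=[[3,4,-4],[0,3,-2],[0,0,-2]]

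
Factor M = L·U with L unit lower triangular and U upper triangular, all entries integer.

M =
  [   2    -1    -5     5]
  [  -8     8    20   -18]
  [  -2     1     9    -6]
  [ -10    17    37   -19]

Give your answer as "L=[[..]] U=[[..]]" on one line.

L=[[1,0,0,0],[-4,1,0,0],[-1,0,1,0],[-5,3,3,1]] U=[[2,-1,-5,5],[0,4,0,2],[0,0,4,-1],[0,0,0,3]]

  R1 -= -4·R0 → [0,4,0,2]
  R2 -= -1·R0 → [0,0,4,-1]
  R3 -= -5·R0 → [0,12,12,6]
  R2 -= 0·R1 → [0,0,4,-1]
  R3 -= 3·R1 → [0,0,12,0]
  R3 -= 3·R2 → [0,0,0,3]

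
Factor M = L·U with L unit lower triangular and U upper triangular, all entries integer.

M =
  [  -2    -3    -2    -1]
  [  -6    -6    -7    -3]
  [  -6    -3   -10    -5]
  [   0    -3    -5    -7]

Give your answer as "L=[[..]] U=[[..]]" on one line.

  r1 -= 3·r0 → [0,3,-1,0]
  r2 -= 3·r0 → [0,6,-4,-2]
  r3 -= 0·r0 → [0,-3,-5,-7]
  r2 -= 2·r1 → [0,0,-2,-2]
  r3 -= -1·r1 → [0,0,-6,-7]
  r3 -= 3·r2 → [0,0,0,-1]

L=[[1,0,0,0],[3,1,0,0],[3,2,1,0],[0,-1,3,1]] U=[[-2,-3,-2,-1],[0,3,-1,0],[0,0,-2,-2],[0,0,0,-1]]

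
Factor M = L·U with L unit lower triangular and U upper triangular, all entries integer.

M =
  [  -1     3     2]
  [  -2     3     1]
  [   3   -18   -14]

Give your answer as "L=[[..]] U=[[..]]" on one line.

  R1 -= 2·R0 → [0,-3,-3]
  R2 -= -3·R0 → [0,-9,-8]
  R2 -= 3·R1 → [0,0,1]

L=[[1,0,0],[2,1,0],[-3,3,1]] U=[[-1,3,2],[0,-3,-3],[0,0,1]]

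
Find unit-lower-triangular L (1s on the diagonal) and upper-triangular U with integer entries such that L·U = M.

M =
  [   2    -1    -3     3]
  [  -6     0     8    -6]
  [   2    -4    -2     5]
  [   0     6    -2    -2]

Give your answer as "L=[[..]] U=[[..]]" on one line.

L=[[1,0,0,0],[-3,1,0,0],[1,1,1,0],[0,-2,-2,1]] U=[[2,-1,-3,3],[0,-3,-1,3],[0,0,2,-1],[0,0,0,2]]

  row1 -= -3·row0 → [0,-3,-1,3]
  row2 -= 1·row0 → [0,-3,1,2]
  row3 -= 0·row0 → [0,6,-2,-2]
  row2 -= 1·row1 → [0,0,2,-1]
  row3 -= -2·row1 → [0,0,-4,4]
  row3 -= -2·row2 → [0,0,0,2]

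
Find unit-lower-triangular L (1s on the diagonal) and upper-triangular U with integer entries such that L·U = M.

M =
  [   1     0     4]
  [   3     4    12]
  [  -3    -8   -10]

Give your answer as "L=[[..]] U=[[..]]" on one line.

L=[[1,0,0],[3,1,0],[-3,-2,1]] U=[[1,0,4],[0,4,0],[0,0,2]]

  row1 -= 3·row0 → [0,4,0]
  row2 -= -3·row0 → [0,-8,2]
  row2 -= -2·row1 → [0,0,2]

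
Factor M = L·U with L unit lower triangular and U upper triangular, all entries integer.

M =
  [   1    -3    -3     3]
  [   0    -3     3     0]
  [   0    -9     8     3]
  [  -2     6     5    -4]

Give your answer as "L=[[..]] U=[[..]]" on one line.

  r1 -= 0·r0 → [0,-3,3,0]
  r2 -= 0·r0 → [0,-9,8,3]
  r3 -= -2·r0 → [0,0,-1,2]
  r2 -= 3·r1 → [0,0,-1,3]
  r3 -= 0·r1 → [0,0,-1,2]
  r3 -= 1·r2 → [0,0,0,-1]

L=[[1,0,0,0],[0,1,0,0],[0,3,1,0],[-2,0,1,1]] U=[[1,-3,-3,3],[0,-3,3,0],[0,0,-1,3],[0,0,0,-1]]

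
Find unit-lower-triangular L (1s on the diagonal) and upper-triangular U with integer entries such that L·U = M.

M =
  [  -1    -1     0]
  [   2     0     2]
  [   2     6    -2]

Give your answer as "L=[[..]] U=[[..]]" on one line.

L=[[1,0,0],[-2,1,0],[-2,-2,1]] U=[[-1,-1,0],[0,-2,2],[0,0,2]]

  r1 -= -2·r0 → [0,-2,2]
  r2 -= -2·r0 → [0,4,-2]
  r2 -= -2·r1 → [0,0,2]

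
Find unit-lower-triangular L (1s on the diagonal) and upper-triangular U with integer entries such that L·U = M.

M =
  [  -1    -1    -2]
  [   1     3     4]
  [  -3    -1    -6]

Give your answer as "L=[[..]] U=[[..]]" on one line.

  r1 -= -1·r0 → [0,2,2]
  r2 -= 3·r0 → [0,2,0]
  r2 -= 1·r1 → [0,0,-2]

L=[[1,0,0],[-1,1,0],[3,1,1]] U=[[-1,-1,-2],[0,2,2],[0,0,-2]]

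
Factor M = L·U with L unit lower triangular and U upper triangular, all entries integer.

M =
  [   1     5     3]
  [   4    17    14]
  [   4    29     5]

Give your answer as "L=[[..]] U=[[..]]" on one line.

L=[[1,0,0],[4,1,0],[4,-3,1]] U=[[1,5,3],[0,-3,2],[0,0,-1]]

  R1 -= 4·R0 → [0,-3,2]
  R2 -= 4·R0 → [0,9,-7]
  R2 -= -3·R1 → [0,0,-1]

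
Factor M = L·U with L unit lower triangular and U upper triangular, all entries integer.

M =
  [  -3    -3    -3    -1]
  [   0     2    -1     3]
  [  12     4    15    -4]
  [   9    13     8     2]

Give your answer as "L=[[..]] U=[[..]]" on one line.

L=[[1,0,0,0],[0,1,0,0],[-4,-4,1,0],[-3,2,-1,1]] U=[[-3,-3,-3,-1],[0,2,-1,3],[0,0,-1,4],[0,0,0,-3]]

  row1 -= 0·row0 → [0,2,-1,3]
  row2 -= -4·row0 → [0,-8,3,-8]
  row3 -= -3·row0 → [0,4,-1,-1]
  row2 -= -4·row1 → [0,0,-1,4]
  row3 -= 2·row1 → [0,0,1,-7]
  row3 -= -1·row2 → [0,0,0,-3]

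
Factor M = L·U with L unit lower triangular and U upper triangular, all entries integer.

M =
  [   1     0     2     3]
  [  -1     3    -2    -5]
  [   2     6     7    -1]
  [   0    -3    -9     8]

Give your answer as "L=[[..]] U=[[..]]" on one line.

L=[[1,0,0,0],[-1,1,0,0],[2,2,1,0],[0,-1,-3,1]] U=[[1,0,2,3],[0,3,0,-2],[0,0,3,-3],[0,0,0,-3]]

  r1 -= -1·r0 → [0,3,0,-2]
  r2 -= 2·r0 → [0,6,3,-7]
  r3 -= 0·r0 → [0,-3,-9,8]
  r2 -= 2·r1 → [0,0,3,-3]
  r3 -= -1·r1 → [0,0,-9,6]
  r3 -= -3·r2 → [0,0,0,-3]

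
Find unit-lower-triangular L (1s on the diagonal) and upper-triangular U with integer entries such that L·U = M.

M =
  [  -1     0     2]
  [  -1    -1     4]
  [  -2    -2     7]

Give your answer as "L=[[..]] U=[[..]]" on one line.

  row1 -= 1·row0 → [0,-1,2]
  row2 -= 2·row0 → [0,-2,3]
  row2 -= 2·row1 → [0,0,-1]

L=[[1,0,0],[1,1,0],[2,2,1]] U=[[-1,0,2],[0,-1,2],[0,0,-1]]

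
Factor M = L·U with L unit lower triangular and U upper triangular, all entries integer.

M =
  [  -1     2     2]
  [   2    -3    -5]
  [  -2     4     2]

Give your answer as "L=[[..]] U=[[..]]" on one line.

  R1 -= -2·R0 → [0,1,-1]
  R2 -= 2·R0 → [0,0,-2]
  R2 -= 0·R1 → [0,0,-2]

L=[[1,0,0],[-2,1,0],[2,0,1]] U=[[-1,2,2],[0,1,-1],[0,0,-2]]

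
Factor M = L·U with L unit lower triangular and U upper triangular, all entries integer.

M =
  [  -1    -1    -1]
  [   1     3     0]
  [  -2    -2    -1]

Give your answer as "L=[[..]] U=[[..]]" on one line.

  r1 -= -1·r0 → [0,2,-1]
  r2 -= 2·r0 → [0,0,1]
  r2 -= 0·r1 → [0,0,1]

L=[[1,0,0],[-1,1,0],[2,0,1]] U=[[-1,-1,-1],[0,2,-1],[0,0,1]]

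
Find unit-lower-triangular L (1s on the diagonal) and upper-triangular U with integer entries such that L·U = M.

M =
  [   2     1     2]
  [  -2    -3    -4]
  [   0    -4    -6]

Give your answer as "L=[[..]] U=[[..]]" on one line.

  row1 -= -1·row0 → [0,-2,-2]
  row2 -= 0·row0 → [0,-4,-6]
  row2 -= 2·row1 → [0,0,-2]

L=[[1,0,0],[-1,1,0],[0,2,1]] U=[[2,1,2],[0,-2,-2],[0,0,-2]]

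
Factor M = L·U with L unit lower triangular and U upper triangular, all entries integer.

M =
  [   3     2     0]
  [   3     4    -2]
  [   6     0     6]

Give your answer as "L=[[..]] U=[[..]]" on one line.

  row1 -= 1·row0 → [0,2,-2]
  row2 -= 2·row0 → [0,-4,6]
  row2 -= -2·row1 → [0,0,2]

L=[[1,0,0],[1,1,0],[2,-2,1]] U=[[3,2,0],[0,2,-2],[0,0,2]]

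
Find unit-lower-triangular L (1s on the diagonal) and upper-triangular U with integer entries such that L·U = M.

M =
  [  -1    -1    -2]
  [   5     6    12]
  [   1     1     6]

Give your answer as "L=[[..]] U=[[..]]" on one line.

L=[[1,0,0],[-5,1,0],[-1,0,1]] U=[[-1,-1,-2],[0,1,2],[0,0,4]]

  row1 -= -5·row0 → [0,1,2]
  row2 -= -1·row0 → [0,0,4]
  row2 -= 0·row1 → [0,0,4]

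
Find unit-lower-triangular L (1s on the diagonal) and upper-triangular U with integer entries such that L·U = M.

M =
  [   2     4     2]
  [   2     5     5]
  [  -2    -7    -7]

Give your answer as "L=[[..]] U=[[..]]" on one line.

  row1 -= 1·row0 → [0,1,3]
  row2 -= -1·row0 → [0,-3,-5]
  row2 -= -3·row1 → [0,0,4]

L=[[1,0,0],[1,1,0],[-1,-3,1]] U=[[2,4,2],[0,1,3],[0,0,4]]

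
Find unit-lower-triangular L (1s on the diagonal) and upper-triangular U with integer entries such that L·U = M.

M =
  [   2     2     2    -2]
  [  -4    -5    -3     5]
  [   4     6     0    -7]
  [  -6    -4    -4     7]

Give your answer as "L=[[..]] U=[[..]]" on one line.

L=[[1,0,0,0],[-2,1,0,0],[2,-2,1,0],[-3,-2,-2,1]] U=[[2,2,2,-2],[0,-1,1,1],[0,0,-2,-1],[0,0,0,1]]

  r1 -= -2·r0 → [0,-1,1,1]
  r2 -= 2·r0 → [0,2,-4,-3]
  r3 -= -3·r0 → [0,2,2,1]
  r2 -= -2·r1 → [0,0,-2,-1]
  r3 -= -2·r1 → [0,0,4,3]
  r3 -= -2·r2 → [0,0,0,1]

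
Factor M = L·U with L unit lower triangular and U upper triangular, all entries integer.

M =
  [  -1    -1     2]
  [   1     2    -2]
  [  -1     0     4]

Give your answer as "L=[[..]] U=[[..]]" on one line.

L=[[1,0,0],[-1,1,0],[1,1,1]] U=[[-1,-1,2],[0,1,0],[0,0,2]]

  r1 -= -1·r0 → [0,1,0]
  r2 -= 1·r0 → [0,1,2]
  r2 -= 1·r1 → [0,0,2]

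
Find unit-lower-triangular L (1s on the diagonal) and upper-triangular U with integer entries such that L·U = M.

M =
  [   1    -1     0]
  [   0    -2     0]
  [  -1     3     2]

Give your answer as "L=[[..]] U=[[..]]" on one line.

L=[[1,0,0],[0,1,0],[-1,-1,1]] U=[[1,-1,0],[0,-2,0],[0,0,2]]

  r1 -= 0·r0 → [0,-2,0]
  r2 -= -1·r0 → [0,2,2]
  r2 -= -1·r1 → [0,0,2]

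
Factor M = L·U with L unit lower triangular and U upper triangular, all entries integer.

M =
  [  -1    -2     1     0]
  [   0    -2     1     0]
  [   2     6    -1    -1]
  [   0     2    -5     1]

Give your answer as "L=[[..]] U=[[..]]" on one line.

  R1 -= 0·R0 → [0,-2,1,0]
  R2 -= -2·R0 → [0,2,1,-1]
  R3 -= 0·R0 → [0,2,-5,1]
  R2 -= -1·R1 → [0,0,2,-1]
  R3 -= -1·R1 → [0,0,-4,1]
  R3 -= -2·R2 → [0,0,0,-1]

L=[[1,0,0,0],[0,1,0,0],[-2,-1,1,0],[0,-1,-2,1]] U=[[-1,-2,1,0],[0,-2,1,0],[0,0,2,-1],[0,0,0,-1]]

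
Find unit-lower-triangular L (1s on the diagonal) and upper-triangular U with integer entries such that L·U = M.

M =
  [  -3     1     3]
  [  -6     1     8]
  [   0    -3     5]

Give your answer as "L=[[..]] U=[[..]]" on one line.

  R1 -= 2·R0 → [0,-1,2]
  R2 -= 0·R0 → [0,-3,5]
  R2 -= 3·R1 → [0,0,-1]

L=[[1,0,0],[2,1,0],[0,3,1]] U=[[-3,1,3],[0,-1,2],[0,0,-1]]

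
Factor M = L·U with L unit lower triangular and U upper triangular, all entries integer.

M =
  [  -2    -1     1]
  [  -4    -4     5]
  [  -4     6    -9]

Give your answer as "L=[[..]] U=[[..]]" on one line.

  R1 -= 2·R0 → [0,-2,3]
  R2 -= 2·R0 → [0,8,-11]
  R2 -= -4·R1 → [0,0,1]

L=[[1,0,0],[2,1,0],[2,-4,1]] U=[[-2,-1,1],[0,-2,3],[0,0,1]]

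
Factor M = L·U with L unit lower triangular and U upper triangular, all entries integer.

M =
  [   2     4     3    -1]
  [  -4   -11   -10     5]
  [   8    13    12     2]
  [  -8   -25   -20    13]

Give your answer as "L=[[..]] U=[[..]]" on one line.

L=[[1,0,0,0],[-2,1,0,0],[4,1,1,0],[-4,3,1,1]] U=[[2,4,3,-1],[0,-3,-4,3],[0,0,4,3],[0,0,0,-3]]

  r1 -= -2·r0 → [0,-3,-4,3]
  r2 -= 4·r0 → [0,-3,0,6]
  r3 -= -4·r0 → [0,-9,-8,9]
  r2 -= 1·r1 → [0,0,4,3]
  r3 -= 3·r1 → [0,0,4,0]
  r3 -= 1·r2 → [0,0,0,-3]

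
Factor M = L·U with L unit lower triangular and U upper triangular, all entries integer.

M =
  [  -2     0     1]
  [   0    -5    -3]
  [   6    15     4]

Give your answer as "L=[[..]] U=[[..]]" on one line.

  row1 -= 0·row0 → [0,-5,-3]
  row2 -= -3·row0 → [0,15,7]
  row2 -= -3·row1 → [0,0,-2]

L=[[1,0,0],[0,1,0],[-3,-3,1]] U=[[-2,0,1],[0,-5,-3],[0,0,-2]]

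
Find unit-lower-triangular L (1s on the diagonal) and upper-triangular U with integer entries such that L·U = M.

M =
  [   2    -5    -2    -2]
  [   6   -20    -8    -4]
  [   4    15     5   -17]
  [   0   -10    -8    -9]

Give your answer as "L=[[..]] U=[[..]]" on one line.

  R1 -= 3·R0 → [0,-5,-2,2]
  R2 -= 2·R0 → [0,25,9,-13]
  R3 -= 0·R0 → [0,-10,-8,-9]
  R2 -= -5·R1 → [0,0,-1,-3]
  R3 -= 2·R1 → [0,0,-4,-13]
  R3 -= 4·R2 → [0,0,0,-1]

L=[[1,0,0,0],[3,1,0,0],[2,-5,1,0],[0,2,4,1]] U=[[2,-5,-2,-2],[0,-5,-2,2],[0,0,-1,-3],[0,0,0,-1]]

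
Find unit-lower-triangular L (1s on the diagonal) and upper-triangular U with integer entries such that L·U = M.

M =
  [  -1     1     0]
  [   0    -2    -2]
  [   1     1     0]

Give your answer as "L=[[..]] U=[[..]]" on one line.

L=[[1,0,0],[0,1,0],[-1,-1,1]] U=[[-1,1,0],[0,-2,-2],[0,0,-2]]

  R1 -= 0·R0 → [0,-2,-2]
  R2 -= -1·R0 → [0,2,0]
  R2 -= -1·R1 → [0,0,-2]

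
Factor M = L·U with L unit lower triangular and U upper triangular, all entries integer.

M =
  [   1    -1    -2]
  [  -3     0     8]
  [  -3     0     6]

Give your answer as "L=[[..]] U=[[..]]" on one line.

L=[[1,0,0],[-3,1,0],[-3,1,1]] U=[[1,-1,-2],[0,-3,2],[0,0,-2]]

  r1 -= -3·r0 → [0,-3,2]
  r2 -= -3·r0 → [0,-3,0]
  r2 -= 1·r1 → [0,0,-2]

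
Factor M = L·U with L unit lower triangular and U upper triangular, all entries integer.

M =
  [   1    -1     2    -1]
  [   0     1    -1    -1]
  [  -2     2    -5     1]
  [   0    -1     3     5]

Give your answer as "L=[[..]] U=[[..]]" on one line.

L=[[1,0,0,0],[0,1,0,0],[-2,0,1,0],[0,-1,-2,1]] U=[[1,-1,2,-1],[0,1,-1,-1],[0,0,-1,-1],[0,0,0,2]]

  row1 -= 0·row0 → [0,1,-1,-1]
  row2 -= -2·row0 → [0,0,-1,-1]
  row3 -= 0·row0 → [0,-1,3,5]
  row2 -= 0·row1 → [0,0,-1,-1]
  row3 -= -1·row1 → [0,0,2,4]
  row3 -= -2·row2 → [0,0,0,2]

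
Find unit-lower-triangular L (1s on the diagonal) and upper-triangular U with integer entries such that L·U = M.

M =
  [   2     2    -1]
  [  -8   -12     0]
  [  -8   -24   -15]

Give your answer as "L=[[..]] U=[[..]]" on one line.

  row1 -= -4·row0 → [0,-4,-4]
  row2 -= -4·row0 → [0,-16,-19]
  row2 -= 4·row1 → [0,0,-3]

L=[[1,0,0],[-4,1,0],[-4,4,1]] U=[[2,2,-1],[0,-4,-4],[0,0,-3]]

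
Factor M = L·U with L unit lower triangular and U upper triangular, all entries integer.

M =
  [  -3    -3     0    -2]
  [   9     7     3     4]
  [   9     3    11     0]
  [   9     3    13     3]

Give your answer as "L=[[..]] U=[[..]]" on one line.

  r1 -= -3·r0 → [0,-2,3,-2]
  r2 -= -3·r0 → [0,-6,11,-6]
  r3 -= -3·r0 → [0,-6,13,-3]
  r2 -= 3·r1 → [0,0,2,0]
  r3 -= 3·r1 → [0,0,4,3]
  r3 -= 2·r2 → [0,0,0,3]

L=[[1,0,0,0],[-3,1,0,0],[-3,3,1,0],[-3,3,2,1]] U=[[-3,-3,0,-2],[0,-2,3,-2],[0,0,2,0],[0,0,0,3]]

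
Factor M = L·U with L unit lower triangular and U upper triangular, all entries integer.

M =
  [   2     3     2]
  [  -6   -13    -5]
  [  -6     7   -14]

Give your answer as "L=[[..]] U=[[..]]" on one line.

  R1 -= -3·R0 → [0,-4,1]
  R2 -= -3·R0 → [0,16,-8]
  R2 -= -4·R1 → [0,0,-4]

L=[[1,0,0],[-3,1,0],[-3,-4,1]] U=[[2,3,2],[0,-4,1],[0,0,-4]]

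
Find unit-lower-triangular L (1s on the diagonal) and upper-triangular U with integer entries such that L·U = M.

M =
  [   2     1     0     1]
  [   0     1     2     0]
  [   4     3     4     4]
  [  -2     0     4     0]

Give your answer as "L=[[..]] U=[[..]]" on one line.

L=[[1,0,0,0],[0,1,0,0],[2,1,1,0],[-1,1,1,1]] U=[[2,1,0,1],[0,1,2,0],[0,0,2,2],[0,0,0,-1]]

  R1 -= 0·R0 → [0,1,2,0]
  R2 -= 2·R0 → [0,1,4,2]
  R3 -= -1·R0 → [0,1,4,1]
  R2 -= 1·R1 → [0,0,2,2]
  R3 -= 1·R1 → [0,0,2,1]
  R3 -= 1·R2 → [0,0,0,-1]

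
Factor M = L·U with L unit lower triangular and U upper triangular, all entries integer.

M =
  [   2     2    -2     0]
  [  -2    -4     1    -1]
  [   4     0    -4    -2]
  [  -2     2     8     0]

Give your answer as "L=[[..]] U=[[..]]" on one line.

L=[[1,0,0,0],[-1,1,0,0],[2,2,1,0],[-1,-2,2,1]] U=[[2,2,-2,0],[0,-2,-1,-1],[0,0,2,0],[0,0,0,-2]]

  R1 -= -1·R0 → [0,-2,-1,-1]
  R2 -= 2·R0 → [0,-4,0,-2]
  R3 -= -1·R0 → [0,4,6,0]
  R2 -= 2·R1 → [0,0,2,0]
  R3 -= -2·R1 → [0,0,4,-2]
  R3 -= 2·R2 → [0,0,0,-2]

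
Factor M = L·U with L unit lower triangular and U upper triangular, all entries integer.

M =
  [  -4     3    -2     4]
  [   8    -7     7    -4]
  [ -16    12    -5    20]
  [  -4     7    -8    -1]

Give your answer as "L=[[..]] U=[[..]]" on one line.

  R1 -= -2·R0 → [0,-1,3,4]
  R2 -= 4·R0 → [0,0,3,4]
  R3 -= 1·R0 → [0,4,-6,-5]
  R2 -= 0·R1 → [0,0,3,4]
  R3 -= -4·R1 → [0,0,6,11]
  R3 -= 2·R2 → [0,0,0,3]

L=[[1,0,0,0],[-2,1,0,0],[4,0,1,0],[1,-4,2,1]] U=[[-4,3,-2,4],[0,-1,3,4],[0,0,3,4],[0,0,0,3]]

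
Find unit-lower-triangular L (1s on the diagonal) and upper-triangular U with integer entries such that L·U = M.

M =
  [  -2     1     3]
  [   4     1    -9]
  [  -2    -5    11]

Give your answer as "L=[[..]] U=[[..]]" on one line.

  row1 -= -2·row0 → [0,3,-3]
  row2 -= 1·row0 → [0,-6,8]
  row2 -= -2·row1 → [0,0,2]

L=[[1,0,0],[-2,1,0],[1,-2,1]] U=[[-2,1,3],[0,3,-3],[0,0,2]]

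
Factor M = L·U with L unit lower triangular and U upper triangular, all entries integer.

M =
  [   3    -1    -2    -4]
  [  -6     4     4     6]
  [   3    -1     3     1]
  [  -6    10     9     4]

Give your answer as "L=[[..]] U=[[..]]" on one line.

L=[[1,0,0,0],[-2,1,0,0],[1,0,1,0],[-2,4,1,1]] U=[[3,-1,-2,-4],[0,2,0,-2],[0,0,5,5],[0,0,0,-1]]

  R1 -= -2·R0 → [0,2,0,-2]
  R2 -= 1·R0 → [0,0,5,5]
  R3 -= -2·R0 → [0,8,5,-4]
  R2 -= 0·R1 → [0,0,5,5]
  R3 -= 4·R1 → [0,0,5,4]
  R3 -= 1·R2 → [0,0,0,-1]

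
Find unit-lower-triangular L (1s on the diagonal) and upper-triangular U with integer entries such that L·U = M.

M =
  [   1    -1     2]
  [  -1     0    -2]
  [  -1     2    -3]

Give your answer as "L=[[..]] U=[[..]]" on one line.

L=[[1,0,0],[-1,1,0],[-1,-1,1]] U=[[1,-1,2],[0,-1,0],[0,0,-1]]

  R1 -= -1·R0 → [0,-1,0]
  R2 -= -1·R0 → [0,1,-1]
  R2 -= -1·R1 → [0,0,-1]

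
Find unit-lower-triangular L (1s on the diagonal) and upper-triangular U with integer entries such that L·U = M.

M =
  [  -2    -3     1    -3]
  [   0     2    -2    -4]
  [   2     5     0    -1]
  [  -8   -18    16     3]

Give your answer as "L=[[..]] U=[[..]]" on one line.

  row1 -= 0·row0 → [0,2,-2,-4]
  row2 -= -1·row0 → [0,2,1,-4]
  row3 -= 4·row0 → [0,-6,12,15]
  row2 -= 1·row1 → [0,0,3,0]
  row3 -= -3·row1 → [0,0,6,3]
  row3 -= 2·row2 → [0,0,0,3]

L=[[1,0,0,0],[0,1,0,0],[-1,1,1,0],[4,-3,2,1]] U=[[-2,-3,1,-3],[0,2,-2,-4],[0,0,3,0],[0,0,0,3]]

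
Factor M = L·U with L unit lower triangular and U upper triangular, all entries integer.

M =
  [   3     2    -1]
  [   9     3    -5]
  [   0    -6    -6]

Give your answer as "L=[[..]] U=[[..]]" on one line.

  row1 -= 3·row0 → [0,-3,-2]
  row2 -= 0·row0 → [0,-6,-6]
  row2 -= 2·row1 → [0,0,-2]

L=[[1,0,0],[3,1,0],[0,2,1]] U=[[3,2,-1],[0,-3,-2],[0,0,-2]]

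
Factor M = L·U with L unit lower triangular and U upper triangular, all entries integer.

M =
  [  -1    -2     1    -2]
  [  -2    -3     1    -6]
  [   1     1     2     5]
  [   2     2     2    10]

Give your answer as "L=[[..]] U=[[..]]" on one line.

L=[[1,0,0,0],[2,1,0,0],[-1,-1,1,0],[-2,-2,1,1]] U=[[-1,-2,1,-2],[0,1,-1,-2],[0,0,2,1],[0,0,0,1]]

  r1 -= 2·r0 → [0,1,-1,-2]
  r2 -= -1·r0 → [0,-1,3,3]
  r3 -= -2·r0 → [0,-2,4,6]
  r2 -= -1·r1 → [0,0,2,1]
  r3 -= -2·r1 → [0,0,2,2]
  r3 -= 1·r2 → [0,0,0,1]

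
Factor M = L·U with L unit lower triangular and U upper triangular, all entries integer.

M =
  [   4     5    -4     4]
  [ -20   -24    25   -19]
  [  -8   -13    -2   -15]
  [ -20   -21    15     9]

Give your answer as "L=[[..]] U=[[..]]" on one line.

L=[[1,0,0,0],[-5,1,0,0],[-2,-3,1,0],[-5,4,-5,1]] U=[[4,5,-4,4],[0,1,5,1],[0,0,5,-4],[0,0,0,5]]

  r1 -= -5·r0 → [0,1,5,1]
  r2 -= -2·r0 → [0,-3,-10,-7]
  r3 -= -5·r0 → [0,4,-5,29]
  r2 -= -3·r1 → [0,0,5,-4]
  r3 -= 4·r1 → [0,0,-25,25]
  r3 -= -5·r2 → [0,0,0,5]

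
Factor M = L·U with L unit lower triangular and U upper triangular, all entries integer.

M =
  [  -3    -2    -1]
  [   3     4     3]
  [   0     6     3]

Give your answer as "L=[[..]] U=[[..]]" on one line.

L=[[1,0,0],[-1,1,0],[0,3,1]] U=[[-3,-2,-1],[0,2,2],[0,0,-3]]

  r1 -= -1·r0 → [0,2,2]
  r2 -= 0·r0 → [0,6,3]
  r2 -= 3·r1 → [0,0,-3]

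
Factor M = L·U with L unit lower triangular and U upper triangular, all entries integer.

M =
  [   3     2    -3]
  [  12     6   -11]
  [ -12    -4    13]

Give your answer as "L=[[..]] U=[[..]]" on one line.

L=[[1,0,0],[4,1,0],[-4,-2,1]] U=[[3,2,-3],[0,-2,1],[0,0,3]]

  R1 -= 4·R0 → [0,-2,1]
  R2 -= -4·R0 → [0,4,1]
  R2 -= -2·R1 → [0,0,3]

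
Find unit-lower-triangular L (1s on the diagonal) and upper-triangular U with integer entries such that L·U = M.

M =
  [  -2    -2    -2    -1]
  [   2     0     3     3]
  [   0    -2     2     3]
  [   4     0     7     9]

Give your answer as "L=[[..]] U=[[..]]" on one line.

  R1 -= -1·R0 → [0,-2,1,2]
  R2 -= 0·R0 → [0,-2,2,3]
  R3 -= -2·R0 → [0,-4,3,7]
  R2 -= 1·R1 → [0,0,1,1]
  R3 -= 2·R1 → [0,0,1,3]
  R3 -= 1·R2 → [0,0,0,2]

L=[[1,0,0,0],[-1,1,0,0],[0,1,1,0],[-2,2,1,1]] U=[[-2,-2,-2,-1],[0,-2,1,2],[0,0,1,1],[0,0,0,2]]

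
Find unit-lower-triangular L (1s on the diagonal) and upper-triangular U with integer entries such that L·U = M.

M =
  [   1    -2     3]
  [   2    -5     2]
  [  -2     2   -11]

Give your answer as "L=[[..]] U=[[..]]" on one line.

  R1 -= 2·R0 → [0,-1,-4]
  R2 -= -2·R0 → [0,-2,-5]
  R2 -= 2·R1 → [0,0,3]

L=[[1,0,0],[2,1,0],[-2,2,1]] U=[[1,-2,3],[0,-1,-4],[0,0,3]]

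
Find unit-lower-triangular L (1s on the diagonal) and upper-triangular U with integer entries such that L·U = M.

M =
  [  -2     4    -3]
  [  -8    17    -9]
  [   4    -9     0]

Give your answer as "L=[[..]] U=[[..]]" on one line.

  R1 -= 4·R0 → [0,1,3]
  R2 -= -2·R0 → [0,-1,-6]
  R2 -= -1·R1 → [0,0,-3]

L=[[1,0,0],[4,1,0],[-2,-1,1]] U=[[-2,4,-3],[0,1,3],[0,0,-3]]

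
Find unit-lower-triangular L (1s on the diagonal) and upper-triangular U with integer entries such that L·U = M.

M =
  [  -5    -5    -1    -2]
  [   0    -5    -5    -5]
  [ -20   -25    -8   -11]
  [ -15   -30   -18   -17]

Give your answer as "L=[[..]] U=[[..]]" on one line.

L=[[1,0,0,0],[0,1,0,0],[4,1,1,0],[3,3,0,1]] U=[[-5,-5,-1,-2],[0,-5,-5,-5],[0,0,1,2],[0,0,0,4]]

  r1 -= 0·r0 → [0,-5,-5,-5]
  r2 -= 4·r0 → [0,-5,-4,-3]
  r3 -= 3·r0 → [0,-15,-15,-11]
  r2 -= 1·r1 → [0,0,1,2]
  r3 -= 3·r1 → [0,0,0,4]
  r3 -= 0·r2 → [0,0,0,4]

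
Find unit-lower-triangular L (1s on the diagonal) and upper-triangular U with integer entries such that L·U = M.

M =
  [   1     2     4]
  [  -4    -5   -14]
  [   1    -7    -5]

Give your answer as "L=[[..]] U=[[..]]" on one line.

L=[[1,0,0],[-4,1,0],[1,-3,1]] U=[[1,2,4],[0,3,2],[0,0,-3]]

  R1 -= -4·R0 → [0,3,2]
  R2 -= 1·R0 → [0,-9,-9]
  R2 -= -3·R1 → [0,0,-3]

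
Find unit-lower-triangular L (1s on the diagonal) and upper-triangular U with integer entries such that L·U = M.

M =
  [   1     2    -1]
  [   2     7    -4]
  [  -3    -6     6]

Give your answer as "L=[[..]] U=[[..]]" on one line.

L=[[1,0,0],[2,1,0],[-3,0,1]] U=[[1,2,-1],[0,3,-2],[0,0,3]]

  row1 -= 2·row0 → [0,3,-2]
  row2 -= -3·row0 → [0,0,3]
  row2 -= 0·row1 → [0,0,3]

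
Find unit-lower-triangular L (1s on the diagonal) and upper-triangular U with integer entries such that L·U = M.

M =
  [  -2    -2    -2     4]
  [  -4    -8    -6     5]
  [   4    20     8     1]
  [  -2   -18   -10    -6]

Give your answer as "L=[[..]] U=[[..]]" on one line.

  r1 -= 2·r0 → [0,-4,-2,-3]
  r2 -= -2·r0 → [0,16,4,9]
  r3 -= 1·r0 → [0,-16,-8,-10]
  r2 -= -4·r1 → [0,0,-4,-3]
  r3 -= 4·r1 → [0,0,0,2]
  r3 -= 0·r2 → [0,0,0,2]

L=[[1,0,0,0],[2,1,0,0],[-2,-4,1,0],[1,4,0,1]] U=[[-2,-2,-2,4],[0,-4,-2,-3],[0,0,-4,-3],[0,0,0,2]]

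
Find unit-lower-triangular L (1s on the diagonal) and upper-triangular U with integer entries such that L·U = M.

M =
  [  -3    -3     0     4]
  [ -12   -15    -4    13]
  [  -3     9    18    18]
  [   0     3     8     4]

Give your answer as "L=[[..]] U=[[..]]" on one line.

L=[[1,0,0,0],[4,1,0,0],[1,-4,1,0],[0,-1,2,1]] U=[[-3,-3,0,4],[0,-3,-4,-3],[0,0,2,2],[0,0,0,-3]]

  row1 -= 4·row0 → [0,-3,-4,-3]
  row2 -= 1·row0 → [0,12,18,14]
  row3 -= 0·row0 → [0,3,8,4]
  row2 -= -4·row1 → [0,0,2,2]
  row3 -= -1·row1 → [0,0,4,1]
  row3 -= 2·row2 → [0,0,0,-3]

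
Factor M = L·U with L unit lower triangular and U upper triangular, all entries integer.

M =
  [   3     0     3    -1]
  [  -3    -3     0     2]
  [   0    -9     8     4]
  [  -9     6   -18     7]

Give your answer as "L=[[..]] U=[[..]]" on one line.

L=[[1,0,0,0],[-1,1,0,0],[0,3,1,0],[-3,-2,3,1]] U=[[3,0,3,-1],[0,-3,3,1],[0,0,-1,1],[0,0,0,3]]

  r1 -= -1·r0 → [0,-3,3,1]
  r2 -= 0·r0 → [0,-9,8,4]
  r3 -= -3·r0 → [0,6,-9,4]
  r2 -= 3·r1 → [0,0,-1,1]
  r3 -= -2·r1 → [0,0,-3,6]
  r3 -= 3·r2 → [0,0,0,3]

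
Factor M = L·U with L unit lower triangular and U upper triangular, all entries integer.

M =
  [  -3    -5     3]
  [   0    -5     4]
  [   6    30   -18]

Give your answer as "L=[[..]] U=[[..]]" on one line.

  r1 -= 0·r0 → [0,-5,4]
  r2 -= -2·r0 → [0,20,-12]
  r2 -= -4·r1 → [0,0,4]

L=[[1,0,0],[0,1,0],[-2,-4,1]] U=[[-3,-5,3],[0,-5,4],[0,0,4]]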